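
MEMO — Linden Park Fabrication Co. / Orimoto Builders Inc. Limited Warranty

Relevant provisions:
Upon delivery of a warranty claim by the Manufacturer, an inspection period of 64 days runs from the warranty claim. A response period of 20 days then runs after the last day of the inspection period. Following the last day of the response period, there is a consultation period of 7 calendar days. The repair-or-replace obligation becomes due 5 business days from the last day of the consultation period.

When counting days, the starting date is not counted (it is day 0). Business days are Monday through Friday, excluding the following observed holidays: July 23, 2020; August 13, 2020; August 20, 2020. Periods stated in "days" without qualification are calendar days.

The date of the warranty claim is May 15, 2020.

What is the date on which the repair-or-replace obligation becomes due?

The last day of the inspection period: 64 calendar days after May 15, 2020 is July 18, 2020.
Adding 20 calendar days to July 18, 2020 gives August 7, 2020, which is the last day of the response period.
The last day of the consultation period: 7 calendar days after August 7, 2020 is August 14, 2020.
From Friday, August 14, 2020, 5 business days (Aug 17, Aug 18, Aug 19, Aug 21, Aug 24, skipping weekends and the listed holiday on Aug 20) brings us to Monday, August 24, 2020, which is the date on which the repair-or-replace obligation becomes due.

August 24, 2020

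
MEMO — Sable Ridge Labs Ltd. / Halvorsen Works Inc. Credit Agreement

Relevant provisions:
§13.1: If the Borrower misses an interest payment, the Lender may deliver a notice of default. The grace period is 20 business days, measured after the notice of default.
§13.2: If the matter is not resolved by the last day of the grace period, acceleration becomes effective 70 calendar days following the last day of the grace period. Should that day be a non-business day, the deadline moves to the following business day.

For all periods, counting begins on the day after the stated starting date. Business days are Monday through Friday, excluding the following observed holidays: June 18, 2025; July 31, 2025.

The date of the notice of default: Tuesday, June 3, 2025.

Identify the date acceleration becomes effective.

September 10, 2025

The last day of the grace period: 20 business days after Tuesday, June 3, 2025, skipping weekends and the listed holiday on Jun 18 — Jun 4, Jun 5, Jun 6, Jun 9, …, Jun 30, Jul 1, Jul 2 — lands on Wednesday, July 2, 2025.
The date acceleration becomes effective: July 2, 2025 + 70 days = September 10, 2025. September 10, 2025 is a Wednesday and is not a listed holiday, so no roll-forward applies.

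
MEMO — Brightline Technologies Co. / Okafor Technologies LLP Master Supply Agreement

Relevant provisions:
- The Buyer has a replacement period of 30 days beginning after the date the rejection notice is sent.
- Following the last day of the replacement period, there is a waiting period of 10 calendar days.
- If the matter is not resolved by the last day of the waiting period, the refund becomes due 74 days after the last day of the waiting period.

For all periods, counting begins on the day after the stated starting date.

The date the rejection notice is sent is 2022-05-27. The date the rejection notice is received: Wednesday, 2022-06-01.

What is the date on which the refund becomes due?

The last day of the replacement period: 30 calendar days after 2022-05-27 is 2022-06-26.
The last day of the waiting period: 2022-06-26 + 10 days = 2022-07-06.
Adding 74 calendar days to 2022-07-06 gives 2022-09-18, which is the date on which the refund becomes due.

2022-09-18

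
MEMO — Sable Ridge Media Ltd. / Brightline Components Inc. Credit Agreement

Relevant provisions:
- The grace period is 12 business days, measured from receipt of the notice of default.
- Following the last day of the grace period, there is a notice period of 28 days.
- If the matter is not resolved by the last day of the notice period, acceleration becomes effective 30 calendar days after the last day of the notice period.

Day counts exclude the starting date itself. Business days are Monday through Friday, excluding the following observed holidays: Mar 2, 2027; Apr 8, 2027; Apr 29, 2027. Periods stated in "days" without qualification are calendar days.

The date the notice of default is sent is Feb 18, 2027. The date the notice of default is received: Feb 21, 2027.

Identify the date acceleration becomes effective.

May 7, 2027

The last day of the grace period: counting 12 business days from Sunday, Feb 21, 2027 (Feb 22, Feb 23, Feb 24, Feb 25, …, Mar 8, Mar 9, Mar 10, skipping weekends and the listed holiday on Mar 2) reaches Wednesday, Mar 10, 2027.
The last day of the notice period: Mar 10, 2027 + 28 days = Apr 7, 2027.
The date acceleration becomes effective: 30 calendar days after Apr 7, 2027 is May 7, 2027.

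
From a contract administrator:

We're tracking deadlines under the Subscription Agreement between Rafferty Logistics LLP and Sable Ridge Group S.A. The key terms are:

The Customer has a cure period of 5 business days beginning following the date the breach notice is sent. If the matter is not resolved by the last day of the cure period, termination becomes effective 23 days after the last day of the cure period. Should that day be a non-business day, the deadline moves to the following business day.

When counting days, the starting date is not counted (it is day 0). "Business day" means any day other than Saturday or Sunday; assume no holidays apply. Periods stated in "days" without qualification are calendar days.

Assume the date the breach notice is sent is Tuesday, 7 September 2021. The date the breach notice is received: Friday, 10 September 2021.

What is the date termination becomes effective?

From Tuesday, 7 September 2021, 5 business days (Sep 8, Sep 9, Sep 10, Sep 13, Sep 14, skipping weekends) brings us to Tuesday, 14 September 2021, which is the last day of the cure period.
The date termination becomes effective: 14 September 2021 + 23 days = 7 October 2021. 7 October 2021 is a Thursday, so no roll-forward applies.

7 October 2021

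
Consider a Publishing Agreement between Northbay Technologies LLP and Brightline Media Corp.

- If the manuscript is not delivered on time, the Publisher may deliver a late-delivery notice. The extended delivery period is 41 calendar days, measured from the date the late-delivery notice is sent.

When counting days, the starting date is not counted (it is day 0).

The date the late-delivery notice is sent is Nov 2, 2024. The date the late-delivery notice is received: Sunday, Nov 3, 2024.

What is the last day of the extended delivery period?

Dec 13, 2024

The last day of the extended delivery period: 41 calendar days after Nov 2, 2024 is Dec 13, 2024.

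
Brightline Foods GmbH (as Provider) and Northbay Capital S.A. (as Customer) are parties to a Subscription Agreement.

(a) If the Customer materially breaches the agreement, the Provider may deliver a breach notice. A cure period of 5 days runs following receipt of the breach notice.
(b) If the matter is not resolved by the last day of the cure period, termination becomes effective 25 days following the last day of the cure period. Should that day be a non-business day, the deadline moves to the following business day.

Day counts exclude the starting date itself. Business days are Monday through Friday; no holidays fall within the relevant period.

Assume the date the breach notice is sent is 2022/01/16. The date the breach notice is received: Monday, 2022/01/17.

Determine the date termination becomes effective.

2022/02/16

The last day of the cure period: 2022/01/17 + 5 days = 2022/01/22.
The date termination becomes effective: 2022/01/22 + 25 days = 2022/02/16. 2022/02/16 is a Wednesday, so no roll-forward applies.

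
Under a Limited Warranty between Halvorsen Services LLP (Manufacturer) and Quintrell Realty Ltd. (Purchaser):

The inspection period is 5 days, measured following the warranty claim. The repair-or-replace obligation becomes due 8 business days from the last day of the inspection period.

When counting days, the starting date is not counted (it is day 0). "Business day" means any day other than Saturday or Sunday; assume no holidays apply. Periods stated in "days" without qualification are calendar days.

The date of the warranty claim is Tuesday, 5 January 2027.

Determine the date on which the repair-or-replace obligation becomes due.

20 January 2027

Adding 5 calendar days to 5 January 2027 gives 10 January 2027, which is the last day of the inspection period.
The date on which the repair-or-replace obligation becomes due: counting 8 business days from Sunday, 10 January 2027 (Jan 11, Jan 12, Jan 13, Jan 14, Jan 15, Jan 18, Jan 19, Jan 20, skipping weekends) reaches Wednesday, 20 January 2027.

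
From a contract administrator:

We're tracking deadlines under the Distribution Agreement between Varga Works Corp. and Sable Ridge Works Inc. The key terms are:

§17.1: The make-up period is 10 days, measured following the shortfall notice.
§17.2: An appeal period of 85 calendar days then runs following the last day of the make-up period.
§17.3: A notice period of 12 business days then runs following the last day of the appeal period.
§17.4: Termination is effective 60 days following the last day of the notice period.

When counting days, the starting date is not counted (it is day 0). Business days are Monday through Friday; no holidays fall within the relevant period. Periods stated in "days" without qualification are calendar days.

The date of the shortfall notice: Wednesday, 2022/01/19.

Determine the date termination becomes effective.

Adding 10 calendar days to 2022/01/19 gives 2022/01/29, which is the last day of the make-up period.
Adding 85 calendar days to 2022/01/29 gives 2022/04/24, which is the last day of the appeal period.
The last day of the notice period: 12 business days after Sunday, 2022/04/24, skipping weekends — Apr 25, Apr 26, Apr 27, Apr 28, …, May 6, May 9, May 10 — lands on Tuesday, 2022/05/10.
Adding 60 calendar days to 2022/05/10 gives 2022/07/09, which is the date termination becomes effective.

2022/07/09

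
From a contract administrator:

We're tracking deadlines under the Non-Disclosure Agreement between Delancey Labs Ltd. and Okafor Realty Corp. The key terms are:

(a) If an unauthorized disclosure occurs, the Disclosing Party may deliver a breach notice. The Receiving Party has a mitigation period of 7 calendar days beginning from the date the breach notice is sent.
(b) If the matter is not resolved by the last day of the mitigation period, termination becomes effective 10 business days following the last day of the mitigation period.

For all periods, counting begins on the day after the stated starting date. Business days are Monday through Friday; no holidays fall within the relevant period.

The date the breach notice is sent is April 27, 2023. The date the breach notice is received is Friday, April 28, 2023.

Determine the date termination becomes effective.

The last day of the mitigation period: April 27, 2023 + 7 days = May 4, 2023.
From Thursday, May 4, 2023, 10 business days (May 5, May 8, May 9, May 10, May 11, May 12, May 15, May 16, May 17, May 18, skipping weekends) brings us to Thursday, May 18, 2023, which is the date termination becomes effective.

May 18, 2023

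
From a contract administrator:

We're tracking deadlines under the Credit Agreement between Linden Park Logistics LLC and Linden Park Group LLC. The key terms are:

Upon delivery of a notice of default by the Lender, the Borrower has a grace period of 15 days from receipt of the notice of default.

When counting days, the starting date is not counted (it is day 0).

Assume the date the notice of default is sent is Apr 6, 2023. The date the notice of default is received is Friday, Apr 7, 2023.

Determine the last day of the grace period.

Apr 22, 2023

Adding 15 calendar days to Apr 7, 2023 gives Apr 22, 2023, which is the last day of the grace period.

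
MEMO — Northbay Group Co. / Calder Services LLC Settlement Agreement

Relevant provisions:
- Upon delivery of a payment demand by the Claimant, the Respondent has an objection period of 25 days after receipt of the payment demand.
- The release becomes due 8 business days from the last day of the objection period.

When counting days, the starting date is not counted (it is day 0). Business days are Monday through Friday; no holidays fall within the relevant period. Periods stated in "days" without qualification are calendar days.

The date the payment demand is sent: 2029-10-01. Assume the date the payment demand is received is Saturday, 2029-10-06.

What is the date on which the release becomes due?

2029-11-12

The last day of the objection period: 25 calendar days after 2029-10-06 is 2029-10-31.
The date on which the release becomes due: counting 8 business days from Wednesday, 2029-10-31 (Nov 1, Nov 2, Nov 5, Nov 6, Nov 7, Nov 8, Nov 9, Nov 12, skipping weekends) reaches Monday, 2029-11-12.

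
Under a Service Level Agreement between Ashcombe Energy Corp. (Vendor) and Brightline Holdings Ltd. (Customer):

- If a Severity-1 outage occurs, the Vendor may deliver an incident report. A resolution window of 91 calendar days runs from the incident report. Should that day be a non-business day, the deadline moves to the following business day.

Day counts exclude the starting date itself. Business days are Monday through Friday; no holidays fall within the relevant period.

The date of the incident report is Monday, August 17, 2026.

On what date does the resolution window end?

November 16, 2026

The last day of the resolution window: 91 calendar days after August 17, 2026 is November 16, 2026. November 16, 2026 is a Monday, so no roll-forward applies.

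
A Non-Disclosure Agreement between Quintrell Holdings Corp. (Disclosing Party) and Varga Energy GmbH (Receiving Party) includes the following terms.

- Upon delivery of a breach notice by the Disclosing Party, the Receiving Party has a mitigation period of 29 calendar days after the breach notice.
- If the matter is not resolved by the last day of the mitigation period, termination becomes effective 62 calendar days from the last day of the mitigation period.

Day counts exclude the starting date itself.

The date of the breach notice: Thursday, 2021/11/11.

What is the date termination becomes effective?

2022/02/10

Adding 29 calendar days to 2021/11/11 gives 2021/12/10, which is the last day of the mitigation period.
Adding 62 calendar days to 2021/12/10 gives 2022/02/10, which is the date termination becomes effective.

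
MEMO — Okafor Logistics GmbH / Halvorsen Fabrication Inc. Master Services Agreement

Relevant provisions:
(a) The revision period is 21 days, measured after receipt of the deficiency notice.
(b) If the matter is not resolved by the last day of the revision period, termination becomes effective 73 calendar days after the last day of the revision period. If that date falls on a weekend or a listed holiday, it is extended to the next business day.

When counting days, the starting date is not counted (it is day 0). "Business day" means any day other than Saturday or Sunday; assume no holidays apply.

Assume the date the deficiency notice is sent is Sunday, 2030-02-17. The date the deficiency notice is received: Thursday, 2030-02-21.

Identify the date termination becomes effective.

2030-05-27

The last day of the revision period: 2030-02-21 + 21 days = 2030-03-14.
The date termination becomes effective: 2030-03-14 + 73 days = 2030-05-26. That falls on a Sunday, so it rolls to the next business day, Monday, 2030-05-27.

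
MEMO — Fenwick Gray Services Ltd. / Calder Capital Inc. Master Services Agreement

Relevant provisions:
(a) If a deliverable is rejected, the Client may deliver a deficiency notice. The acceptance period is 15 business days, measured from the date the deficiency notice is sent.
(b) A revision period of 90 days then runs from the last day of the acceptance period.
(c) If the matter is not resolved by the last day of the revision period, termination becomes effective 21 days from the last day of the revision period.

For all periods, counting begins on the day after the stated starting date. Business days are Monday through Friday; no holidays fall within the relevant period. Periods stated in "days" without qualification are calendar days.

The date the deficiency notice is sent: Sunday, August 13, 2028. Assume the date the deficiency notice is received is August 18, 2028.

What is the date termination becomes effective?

December 21, 2028

From Sunday, August 13, 2028, 15 business days (Aug 14, Aug 15, Aug 16, Aug 17, …, Aug 30, Aug 31, Sep 1, skipping weekends) brings us to Friday, September 1, 2028, which is the last day of the acceptance period.
The last day of the revision period: September 1, 2028 + 90 days = November 30, 2028.
The date termination becomes effective: November 30, 2028 + 21 days = December 21, 2028.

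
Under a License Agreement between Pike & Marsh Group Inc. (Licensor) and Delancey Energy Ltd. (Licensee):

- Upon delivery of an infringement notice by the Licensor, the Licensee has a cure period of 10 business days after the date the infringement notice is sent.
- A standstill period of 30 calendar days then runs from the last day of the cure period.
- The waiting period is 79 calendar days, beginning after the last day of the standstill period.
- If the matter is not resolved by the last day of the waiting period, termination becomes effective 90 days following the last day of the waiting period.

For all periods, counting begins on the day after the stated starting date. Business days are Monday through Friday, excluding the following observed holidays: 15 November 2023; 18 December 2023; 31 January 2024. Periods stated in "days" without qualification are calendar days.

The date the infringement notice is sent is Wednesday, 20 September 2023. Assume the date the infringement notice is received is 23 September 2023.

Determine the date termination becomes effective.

The last day of the cure period: 10 business days after Wednesday, 20 September 2023, skipping weekends — Sep 21, Sep 22, Sep 25, Sep 26, Sep 27, Sep 28, Sep 29, Oct 2, Oct 3, Oct 4 — lands on Wednesday, 4 October 2023.
The last day of the standstill period: 30 calendar days after 4 October 2023 is 3 November 2023.
The last day of the waiting period: 3 November 2023 + 79 days = 21 January 2024.
The date termination becomes effective: 21 January 2024 + 90 days = 20 April 2024.

20 April 2024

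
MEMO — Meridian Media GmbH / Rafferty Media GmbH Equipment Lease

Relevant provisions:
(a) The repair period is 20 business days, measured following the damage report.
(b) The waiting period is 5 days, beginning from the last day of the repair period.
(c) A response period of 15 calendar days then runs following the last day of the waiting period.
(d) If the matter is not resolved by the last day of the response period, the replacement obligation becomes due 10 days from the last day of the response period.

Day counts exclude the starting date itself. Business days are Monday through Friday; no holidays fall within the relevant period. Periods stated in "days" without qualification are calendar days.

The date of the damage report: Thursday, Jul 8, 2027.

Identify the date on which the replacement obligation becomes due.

Sep 4, 2027

The last day of the repair period: 20 business days after Thursday, Jul 8, 2027, skipping weekends — Jul 9, Jul 12, Jul 13, Jul 14, …, Aug 3, Aug 4, Aug 5 — lands on Thursday, Aug 5, 2027.
The last day of the waiting period: 5 calendar days after Aug 5, 2027 is Aug 10, 2027.
The last day of the response period: 15 calendar days after Aug 10, 2027 is Aug 25, 2027.
Adding 10 calendar days to Aug 25, 2027 gives Sep 4, 2027, which is the date on which the replacement obligation becomes due.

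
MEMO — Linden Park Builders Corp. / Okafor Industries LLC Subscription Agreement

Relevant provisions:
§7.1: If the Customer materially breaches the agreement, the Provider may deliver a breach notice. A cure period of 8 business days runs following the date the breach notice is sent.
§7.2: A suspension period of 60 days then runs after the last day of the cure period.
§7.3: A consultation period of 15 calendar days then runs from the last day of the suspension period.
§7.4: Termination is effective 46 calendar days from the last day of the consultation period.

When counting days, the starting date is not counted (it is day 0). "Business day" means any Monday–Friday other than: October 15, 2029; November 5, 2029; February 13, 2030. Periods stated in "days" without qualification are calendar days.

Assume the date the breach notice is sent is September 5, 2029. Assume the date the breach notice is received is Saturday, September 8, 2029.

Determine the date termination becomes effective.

The last day of the cure period: 8 business days after Wednesday, September 5, 2029, skipping weekends — Sep 6, Sep 7, Sep 10, Sep 11, Sep 12, Sep 13, Sep 14, Sep 17 — lands on Monday, September 17, 2029.
The last day of the suspension period: September 17, 2029 + 60 days = November 16, 2029.
Adding 15 calendar days to November 16, 2029 gives December 1, 2029, which is the last day of the consultation period.
Adding 46 calendar days to December 1, 2029 gives January 16, 2030, which is the date termination becomes effective.

January 16, 2030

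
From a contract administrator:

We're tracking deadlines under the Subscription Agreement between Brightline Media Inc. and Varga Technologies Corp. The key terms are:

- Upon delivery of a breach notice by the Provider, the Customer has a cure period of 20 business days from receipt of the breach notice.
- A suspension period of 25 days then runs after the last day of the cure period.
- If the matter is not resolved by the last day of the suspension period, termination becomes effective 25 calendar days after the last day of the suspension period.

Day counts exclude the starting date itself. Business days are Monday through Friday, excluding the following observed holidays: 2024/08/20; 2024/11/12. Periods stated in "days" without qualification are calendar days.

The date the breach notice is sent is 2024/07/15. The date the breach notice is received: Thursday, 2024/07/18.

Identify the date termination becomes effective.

2024/10/04

From Thursday, 2024/07/18, 20 business days (Jul 19, Jul 22, Jul 23, Jul 24, …, Aug 13, Aug 14, Aug 15, skipping weekends) brings us to Thursday, 2024/08/15, which is the last day of the cure period.
Adding 25 calendar days to 2024/08/15 gives 2024/09/09, which is the last day of the suspension period.
The date termination becomes effective: 25 calendar days after 2024/09/09 is 2024/10/04.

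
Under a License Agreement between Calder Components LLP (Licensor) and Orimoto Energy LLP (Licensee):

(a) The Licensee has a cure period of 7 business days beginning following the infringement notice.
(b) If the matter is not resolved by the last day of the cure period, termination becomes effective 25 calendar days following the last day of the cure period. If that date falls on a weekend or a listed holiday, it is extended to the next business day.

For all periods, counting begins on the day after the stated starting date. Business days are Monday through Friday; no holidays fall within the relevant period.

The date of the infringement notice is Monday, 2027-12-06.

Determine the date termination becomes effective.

From Monday, 2027-12-06, 7 business days (Dec 7, Dec 8, Dec 9, Dec 10, Dec 13, Dec 14, Dec 15, skipping weekends) brings us to Wednesday, 2027-12-15, which is the last day of the cure period.
The date termination becomes effective: 2027-12-15 + 25 days = 2028-01-09. That falls on a Sunday, so it rolls to the next business day, Monday, 2028-01-10.

2028-01-10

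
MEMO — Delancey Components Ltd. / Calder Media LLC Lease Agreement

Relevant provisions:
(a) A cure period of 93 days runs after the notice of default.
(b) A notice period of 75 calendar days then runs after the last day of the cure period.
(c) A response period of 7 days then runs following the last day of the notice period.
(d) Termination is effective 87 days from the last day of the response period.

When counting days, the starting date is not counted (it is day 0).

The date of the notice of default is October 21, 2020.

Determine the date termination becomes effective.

July 10, 2021

The last day of the cure period: 93 calendar days after October 21, 2020 is January 22, 2021.
The last day of the notice period: January 22, 2021 + 75 days = April 7, 2021.
The last day of the response period: April 7, 2021 + 7 days = April 14, 2021.
The date termination becomes effective: April 14, 2021 + 87 days = July 10, 2021.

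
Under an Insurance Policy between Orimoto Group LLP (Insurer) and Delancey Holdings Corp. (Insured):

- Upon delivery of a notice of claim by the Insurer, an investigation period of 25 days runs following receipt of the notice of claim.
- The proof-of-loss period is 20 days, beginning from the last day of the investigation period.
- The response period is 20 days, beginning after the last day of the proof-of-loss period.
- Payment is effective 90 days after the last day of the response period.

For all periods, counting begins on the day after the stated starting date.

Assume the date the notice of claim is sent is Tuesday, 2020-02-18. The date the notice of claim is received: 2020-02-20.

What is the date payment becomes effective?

The last day of the investigation period: 25 calendar days after 2020-02-20 is 2020-03-16.
The last day of the proof-of-loss period: 2020-03-16 + 20 days = 2020-04-05.
Adding 20 calendar days to 2020-04-05 gives 2020-04-25, which is the last day of the response period.
Adding 90 calendar days to 2020-04-25 gives 2020-07-24, which is the date payment becomes effective.

2020-07-24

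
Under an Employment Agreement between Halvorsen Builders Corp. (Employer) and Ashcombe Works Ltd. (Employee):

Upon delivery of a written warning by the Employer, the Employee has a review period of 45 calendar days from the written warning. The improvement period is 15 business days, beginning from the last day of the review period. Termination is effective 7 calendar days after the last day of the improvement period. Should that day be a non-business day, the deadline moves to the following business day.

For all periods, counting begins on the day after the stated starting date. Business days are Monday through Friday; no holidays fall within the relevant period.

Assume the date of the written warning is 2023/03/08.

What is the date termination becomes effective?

The last day of the review period: 2023/03/08 + 45 days = 2023/04/22.
The last day of the improvement period: counting 15 business days from Saturday, 2023/04/22 (Apr 24, Apr 25, Apr 26, Apr 27, …, May 10, May 11, May 12, skipping weekends) reaches Friday, 2023/05/12.
The date termination becomes effective: 7 calendar days after 2023/05/12 is 2023/05/19. 2023/05/19 is a Friday, so no roll-forward applies.

2023/05/19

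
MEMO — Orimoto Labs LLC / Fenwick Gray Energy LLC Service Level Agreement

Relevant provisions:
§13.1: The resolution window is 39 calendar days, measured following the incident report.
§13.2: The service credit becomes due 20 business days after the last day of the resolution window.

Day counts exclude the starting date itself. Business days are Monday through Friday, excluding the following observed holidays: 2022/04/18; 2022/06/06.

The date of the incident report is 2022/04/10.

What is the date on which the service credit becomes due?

The last day of the resolution window: 39 calendar days after 2022/04/10 is 2022/05/19.
The date on which the service credit becomes due: 20 business days after Thursday, 2022/05/19, skipping weekends and the listed holiday on Jun 6 — May 20, May 23, May 24, May 25, …, Jun 15, Jun 16, Jun 17 — lands on Friday, 2022/06/17.

2022/06/17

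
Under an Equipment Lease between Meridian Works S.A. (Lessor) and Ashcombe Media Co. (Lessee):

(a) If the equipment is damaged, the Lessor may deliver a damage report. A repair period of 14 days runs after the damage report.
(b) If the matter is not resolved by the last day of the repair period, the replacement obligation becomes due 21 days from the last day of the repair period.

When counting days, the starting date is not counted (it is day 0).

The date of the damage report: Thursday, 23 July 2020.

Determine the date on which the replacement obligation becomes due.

27 August 2020

Adding 14 calendar days to 23 July 2020 gives 6 August 2020, which is the last day of the repair period.
The date on which the replacement obligation becomes due: 21 calendar days after 6 August 2020 is 27 August 2020.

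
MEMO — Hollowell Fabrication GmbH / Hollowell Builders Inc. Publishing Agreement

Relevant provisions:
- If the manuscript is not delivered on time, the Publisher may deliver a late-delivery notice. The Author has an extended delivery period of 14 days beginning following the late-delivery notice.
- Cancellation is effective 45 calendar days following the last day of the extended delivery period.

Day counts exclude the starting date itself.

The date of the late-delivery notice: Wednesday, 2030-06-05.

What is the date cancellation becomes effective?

The last day of the extended delivery period: 2030-06-05 + 14 days = 2030-06-19.
The date cancellation becomes effective: 2030-06-19 + 45 days = 2030-08-03.

2030-08-03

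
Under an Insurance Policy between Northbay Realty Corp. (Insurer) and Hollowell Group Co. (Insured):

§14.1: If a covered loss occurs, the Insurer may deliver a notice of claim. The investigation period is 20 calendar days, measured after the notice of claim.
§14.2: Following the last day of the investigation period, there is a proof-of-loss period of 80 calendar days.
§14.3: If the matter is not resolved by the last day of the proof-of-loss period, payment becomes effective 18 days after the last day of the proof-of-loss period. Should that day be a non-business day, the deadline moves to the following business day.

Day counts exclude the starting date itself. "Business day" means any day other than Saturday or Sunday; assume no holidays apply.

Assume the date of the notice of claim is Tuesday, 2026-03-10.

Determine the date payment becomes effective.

Adding 20 calendar days to 2026-03-10 gives 2026-03-30, which is the last day of the investigation period.
Adding 80 calendar days to 2026-03-30 gives 2026-06-18, which is the last day of the proof-of-loss period.
The date payment becomes effective: 18 calendar days after 2026-06-18 is 2026-07-06. 2026-07-06 is a Monday, so no roll-forward applies.

2026-07-06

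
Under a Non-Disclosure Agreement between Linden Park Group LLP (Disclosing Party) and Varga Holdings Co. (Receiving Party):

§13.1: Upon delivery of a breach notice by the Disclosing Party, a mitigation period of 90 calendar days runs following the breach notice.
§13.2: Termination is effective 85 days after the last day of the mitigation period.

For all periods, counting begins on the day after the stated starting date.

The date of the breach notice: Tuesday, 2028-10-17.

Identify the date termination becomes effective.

2029-04-10

The last day of the mitigation period: 2028-10-17 + 90 days = 2029-01-15.
The date termination becomes effective: 2029-01-15 + 85 days = 2029-04-10.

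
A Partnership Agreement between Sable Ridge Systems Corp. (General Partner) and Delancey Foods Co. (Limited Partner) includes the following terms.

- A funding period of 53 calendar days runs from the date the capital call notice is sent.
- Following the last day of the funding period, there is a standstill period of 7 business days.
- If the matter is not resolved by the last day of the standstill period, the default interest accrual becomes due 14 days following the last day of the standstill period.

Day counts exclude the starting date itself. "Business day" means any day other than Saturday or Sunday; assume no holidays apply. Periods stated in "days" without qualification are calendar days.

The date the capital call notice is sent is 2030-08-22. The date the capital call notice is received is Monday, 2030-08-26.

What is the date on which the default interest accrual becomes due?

2030-11-06

The last day of the funding period: 2030-08-22 + 53 days = 2030-10-14.
The last day of the standstill period: 7 business days after Monday, 2030-10-14, skipping weekends — Oct 15, Oct 16, Oct 17, Oct 18, Oct 21, Oct 22, Oct 23 — lands on Wednesday, 2030-10-23.
The date on which the default interest accrual becomes due: 14 calendar days after 2030-10-23 is 2030-11-06.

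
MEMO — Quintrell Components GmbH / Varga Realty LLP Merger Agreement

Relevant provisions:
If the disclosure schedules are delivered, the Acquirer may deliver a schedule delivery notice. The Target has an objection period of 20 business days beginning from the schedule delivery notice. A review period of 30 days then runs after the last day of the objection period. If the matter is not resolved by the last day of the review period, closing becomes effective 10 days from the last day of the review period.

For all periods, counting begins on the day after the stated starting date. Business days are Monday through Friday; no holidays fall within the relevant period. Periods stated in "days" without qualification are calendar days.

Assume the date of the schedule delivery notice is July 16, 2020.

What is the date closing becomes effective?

The last day of the objection period: 20 business days after Thursday, July 16, 2020, skipping weekends — Jul 17, Jul 20, Jul 21, Jul 22, …, Aug 11, Aug 12, Aug 13 — lands on Thursday, August 13, 2020.
Adding 30 calendar days to August 13, 2020 gives September 12, 2020, which is the last day of the review period.
The date closing becomes effective: 10 calendar days after September 12, 2020 is September 22, 2020.

September 22, 2020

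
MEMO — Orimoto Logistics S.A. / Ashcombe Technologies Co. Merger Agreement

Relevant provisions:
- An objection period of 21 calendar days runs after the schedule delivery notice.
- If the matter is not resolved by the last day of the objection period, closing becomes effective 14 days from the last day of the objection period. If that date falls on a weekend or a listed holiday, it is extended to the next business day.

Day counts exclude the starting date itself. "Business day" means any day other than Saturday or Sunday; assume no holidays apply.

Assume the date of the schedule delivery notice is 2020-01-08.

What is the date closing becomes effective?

2020-02-12

The last day of the objection period: 2020-01-08 + 21 days = 2020-01-29.
Adding 14 calendar days to 2020-01-29 gives 2020-02-12, which is the date closing becomes effective. 2020-02-12 is a Wednesday, so no roll-forward applies.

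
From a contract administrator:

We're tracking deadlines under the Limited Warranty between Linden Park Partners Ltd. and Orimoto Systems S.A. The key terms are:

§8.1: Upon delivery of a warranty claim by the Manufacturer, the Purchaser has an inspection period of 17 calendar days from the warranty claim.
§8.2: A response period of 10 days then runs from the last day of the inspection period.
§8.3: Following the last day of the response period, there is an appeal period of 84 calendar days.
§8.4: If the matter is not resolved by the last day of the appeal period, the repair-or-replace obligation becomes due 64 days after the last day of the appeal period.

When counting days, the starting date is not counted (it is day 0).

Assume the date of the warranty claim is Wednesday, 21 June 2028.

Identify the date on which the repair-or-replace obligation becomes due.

13 December 2028

Adding 17 calendar days to 21 June 2028 gives 8 July 2028, which is the last day of the inspection period.
Adding 10 calendar days to 8 July 2028 gives 18 July 2028, which is the last day of the response period.
The last day of the appeal period: 84 calendar days after 18 July 2028 is 10 October 2028.
Adding 64 calendar days to 10 October 2028 gives 13 December 2028, which is the date on which the repair-or-replace obligation becomes due.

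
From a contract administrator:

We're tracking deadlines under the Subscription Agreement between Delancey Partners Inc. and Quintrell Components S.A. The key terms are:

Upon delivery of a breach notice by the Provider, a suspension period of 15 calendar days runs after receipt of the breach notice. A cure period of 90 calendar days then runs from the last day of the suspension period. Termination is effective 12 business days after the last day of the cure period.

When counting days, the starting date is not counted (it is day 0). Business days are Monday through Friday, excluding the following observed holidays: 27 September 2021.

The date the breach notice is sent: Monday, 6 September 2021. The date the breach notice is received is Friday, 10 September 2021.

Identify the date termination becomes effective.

11 January 2022

Adding 15 calendar days to 10 September 2021 gives 25 September 2021, which is the last day of the suspension period.
Adding 90 calendar days to 25 September 2021 gives 24 December 2021, which is the last day of the cure period.
From Friday, 24 December 2021, 12 business days (Dec 27, Dec 28, Dec 29, Dec 30, …, Jan 7, Jan 10, Jan 11, skipping weekends) brings us to Tuesday, 11 January 2022, which is the date termination becomes effective.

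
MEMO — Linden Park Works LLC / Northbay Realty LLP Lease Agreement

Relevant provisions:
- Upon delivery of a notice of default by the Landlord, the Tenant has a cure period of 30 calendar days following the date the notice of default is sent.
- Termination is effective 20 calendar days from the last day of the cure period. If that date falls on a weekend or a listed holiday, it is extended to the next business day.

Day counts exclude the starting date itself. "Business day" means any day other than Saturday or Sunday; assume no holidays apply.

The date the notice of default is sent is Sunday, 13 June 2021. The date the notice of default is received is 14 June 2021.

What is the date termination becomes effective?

2 August 2021

Adding 30 calendar days to 13 June 2021 gives 13 July 2021, which is the last day of the cure period.
The date termination becomes effective: 13 July 2021 + 20 days = 2 August 2021. 2 August 2021 is a Monday, so no roll-forward applies.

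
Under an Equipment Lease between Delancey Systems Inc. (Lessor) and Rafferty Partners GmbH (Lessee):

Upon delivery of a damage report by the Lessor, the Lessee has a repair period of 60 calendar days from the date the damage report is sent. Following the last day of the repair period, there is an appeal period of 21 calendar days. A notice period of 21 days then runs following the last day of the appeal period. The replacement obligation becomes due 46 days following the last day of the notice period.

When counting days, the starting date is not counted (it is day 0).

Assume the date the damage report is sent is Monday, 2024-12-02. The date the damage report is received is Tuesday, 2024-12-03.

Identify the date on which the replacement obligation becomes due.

Adding 60 calendar days to 2024-12-02 gives 2025-01-31, which is the last day of the repair period.
The last day of the appeal period: 2025-01-31 + 21 days = 2025-02-21.
The last day of the notice period: 21 calendar days after 2025-02-21 is 2025-03-14.
The date on which the replacement obligation becomes due: 46 calendar days after 2025-03-14 is 2025-04-29.

2025-04-29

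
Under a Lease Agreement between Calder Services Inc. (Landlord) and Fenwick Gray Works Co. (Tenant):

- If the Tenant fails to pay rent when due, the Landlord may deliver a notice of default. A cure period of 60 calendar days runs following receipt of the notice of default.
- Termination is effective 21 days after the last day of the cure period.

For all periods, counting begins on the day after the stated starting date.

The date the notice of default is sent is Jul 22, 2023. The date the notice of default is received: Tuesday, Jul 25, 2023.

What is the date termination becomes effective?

Oct 14, 2023

Adding 60 calendar days to Jul 25, 2023 gives Sep 23, 2023, which is the last day of the cure period.
The date termination becomes effective: 21 calendar days after Sep 23, 2023 is Oct 14, 2023.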